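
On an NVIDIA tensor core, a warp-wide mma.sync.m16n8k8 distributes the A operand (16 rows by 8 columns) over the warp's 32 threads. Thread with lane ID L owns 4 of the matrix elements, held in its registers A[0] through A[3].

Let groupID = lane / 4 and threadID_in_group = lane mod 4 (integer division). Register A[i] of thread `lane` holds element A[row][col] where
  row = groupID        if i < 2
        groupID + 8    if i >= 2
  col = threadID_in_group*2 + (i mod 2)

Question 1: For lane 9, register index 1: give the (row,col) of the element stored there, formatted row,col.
lane 9->9/4=2, 9 mod 4=1
i=1  r:2+0->2  c:2·1+1->3

2,3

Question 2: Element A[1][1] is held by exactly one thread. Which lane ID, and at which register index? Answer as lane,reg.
r: 1->gid=1,r8=0  c: 1->tid=0,i&1=1
L=1*4+0=4  i=0*2+1=1

4,1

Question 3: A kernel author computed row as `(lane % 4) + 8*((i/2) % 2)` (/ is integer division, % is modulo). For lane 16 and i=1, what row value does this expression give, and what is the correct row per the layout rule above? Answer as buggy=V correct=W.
buggy=0 correct=4

`(lane % 4) + 8*((i/2) % 2)`[16,1]→0
lane 16: G=4 (16/4), T=0 (16%4)
i=1: r=4+0=4, c=0*2+1=1
row: 0 vs 4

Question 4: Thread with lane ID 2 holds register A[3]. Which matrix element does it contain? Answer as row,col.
8,5

L=2⇒gr=2>>2=0, th=2&3=2
[3]⇒row 0+8=8  col 2·2+1=5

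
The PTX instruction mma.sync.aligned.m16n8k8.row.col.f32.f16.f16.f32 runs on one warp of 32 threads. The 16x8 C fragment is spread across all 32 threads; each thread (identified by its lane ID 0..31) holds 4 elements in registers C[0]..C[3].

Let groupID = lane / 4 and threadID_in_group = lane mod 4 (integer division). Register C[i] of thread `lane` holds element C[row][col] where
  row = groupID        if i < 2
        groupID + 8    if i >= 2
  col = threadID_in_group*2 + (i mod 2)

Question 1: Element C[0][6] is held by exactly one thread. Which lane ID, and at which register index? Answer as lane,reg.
3,0

r=0->g=0,rb=0  c=6->t=3,b0=0
L=0*4+3=3  i=0*2+0=0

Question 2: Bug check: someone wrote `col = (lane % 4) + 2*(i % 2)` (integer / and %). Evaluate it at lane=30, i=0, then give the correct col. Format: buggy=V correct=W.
`(lane % 4) + 2*(i % 2)`[30,0]⇒2
lane 30⇒30/4=7, 30 mod 4=2
i=0  r:7+0⇒7  c:2·2+0⇒4
col: 2 vs 4

buggy=2 correct=4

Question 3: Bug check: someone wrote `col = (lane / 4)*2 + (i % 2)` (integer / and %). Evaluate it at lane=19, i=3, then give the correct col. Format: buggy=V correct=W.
buggy=9 correct=7

`(lane / 4)*2 + (i % 2)`[19,3]->9
lane 19: g=4 (19/4), t=3 (19%4)
i=3: r=4+8=12, c=3*2+1=7
col: 9 vs 7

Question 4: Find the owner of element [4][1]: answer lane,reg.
r=4⇒gr=4,Rb=0  c=1⇒th=0,odd=1
L=4*4+0=16  i=0*2+1=1

16,1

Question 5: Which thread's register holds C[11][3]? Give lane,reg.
13,3

r=11->g=3,rb=1  c=3->t=1,b0=1
L=3*4+1=13  i=1*2+1=3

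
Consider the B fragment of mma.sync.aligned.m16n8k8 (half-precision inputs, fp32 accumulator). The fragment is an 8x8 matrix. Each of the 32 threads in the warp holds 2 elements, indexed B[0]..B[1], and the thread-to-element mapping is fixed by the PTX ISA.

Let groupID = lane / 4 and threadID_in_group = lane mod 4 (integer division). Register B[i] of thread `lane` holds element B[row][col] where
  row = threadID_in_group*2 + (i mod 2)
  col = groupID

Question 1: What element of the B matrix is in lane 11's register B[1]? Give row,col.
L=11=>grp=11>>2=2, tig=11&3=3
[1]=>row 3·2+1=7  col grp=2

7,2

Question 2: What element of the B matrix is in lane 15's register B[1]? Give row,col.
L=15=>grp=15>>2=3, tig=15&3=3
[1]=>row 3·2+1=7  col grp=3

7,3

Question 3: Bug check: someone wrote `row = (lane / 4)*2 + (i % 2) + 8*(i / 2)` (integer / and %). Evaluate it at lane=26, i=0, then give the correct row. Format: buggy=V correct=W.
buggy=12 correct=4

`(lane / 4)*2 + (i % 2) + 8*(i / 2)`[26,0]⇒12
L=26⇒gr=26>>2=6, th=26&3=2
[0]⇒row 2·2+0=4  col gr=6
row: 12 vs 4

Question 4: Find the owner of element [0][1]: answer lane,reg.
c=1->g=1  r=0->t=0,b0=0
L=1*4+0=4  i=0=0

4,0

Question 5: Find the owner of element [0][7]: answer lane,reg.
c=7→G=7  r=0→T=0,p=0
L=7*4+0=28  i=0=0

28,0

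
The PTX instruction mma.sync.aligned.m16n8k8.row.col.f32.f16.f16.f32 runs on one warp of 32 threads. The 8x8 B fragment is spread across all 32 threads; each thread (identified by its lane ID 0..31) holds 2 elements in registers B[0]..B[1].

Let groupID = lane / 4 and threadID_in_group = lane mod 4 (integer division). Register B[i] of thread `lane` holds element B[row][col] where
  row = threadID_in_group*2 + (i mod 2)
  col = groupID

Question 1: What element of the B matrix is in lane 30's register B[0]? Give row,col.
30: g=7,t=2
[0] (2*2+0,7) = (4,7)

4,7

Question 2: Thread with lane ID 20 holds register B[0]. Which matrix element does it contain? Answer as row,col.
0,5

20: g=5,t=0
[0] (0*2+0,5) = (0,5)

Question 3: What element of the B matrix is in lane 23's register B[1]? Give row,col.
7,5

lane 23: gr=5 (23/4), th=3 (23%4)
i=1: r=3*2+1=7, c=gr=5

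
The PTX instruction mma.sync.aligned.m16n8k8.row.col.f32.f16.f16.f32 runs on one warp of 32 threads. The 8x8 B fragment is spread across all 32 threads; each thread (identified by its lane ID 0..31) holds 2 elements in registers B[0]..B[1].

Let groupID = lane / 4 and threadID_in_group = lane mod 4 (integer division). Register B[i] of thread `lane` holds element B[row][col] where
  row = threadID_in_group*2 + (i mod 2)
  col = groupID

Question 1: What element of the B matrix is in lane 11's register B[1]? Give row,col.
7,2

lane 11: g=2 (11/4), t=3 (11%4)
i=1: r=3*2+1=7, c=g=2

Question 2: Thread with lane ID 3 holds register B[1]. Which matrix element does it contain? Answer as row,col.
3: gr=0,th=3
[1] (3*2+1,0) = (7,0)

7,0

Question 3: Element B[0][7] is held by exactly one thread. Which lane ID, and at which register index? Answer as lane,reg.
28,0

c=7⇒gr=7  r=0⇒th=0,odd=0
L=7*4+0=28  i=0=0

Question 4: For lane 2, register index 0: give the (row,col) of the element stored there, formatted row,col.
4,0

lane 2->2/4=0, 2 mod 4=2
i=0  r:2·2+0->4  c:0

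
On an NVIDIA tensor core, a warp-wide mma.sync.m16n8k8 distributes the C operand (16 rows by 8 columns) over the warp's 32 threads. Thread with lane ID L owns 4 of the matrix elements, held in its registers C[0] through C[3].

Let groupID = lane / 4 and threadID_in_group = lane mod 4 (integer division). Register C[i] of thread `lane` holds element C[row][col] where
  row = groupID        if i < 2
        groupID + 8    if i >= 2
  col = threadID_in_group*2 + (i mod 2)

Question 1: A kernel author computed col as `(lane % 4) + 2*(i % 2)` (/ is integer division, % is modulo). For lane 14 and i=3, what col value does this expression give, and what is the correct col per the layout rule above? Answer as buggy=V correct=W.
`(lane % 4) + 2*(i % 2)`[14,3]->4
lane 14->14/4=3, 14 mod 4=2
i=3  r:3+8->11  c:2·2+1->5
col: 4 vs 5

buggy=4 correct=5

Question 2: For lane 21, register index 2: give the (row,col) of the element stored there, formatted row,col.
13,2

21: G=5,T=1
[2] (5+8,1*2+0) = (13,2)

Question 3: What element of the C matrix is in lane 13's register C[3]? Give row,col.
11,3

lane 13: gid=3 (13/4), tid=1 (13%4)
i=3: r=3+8=11, c=1*2+1=3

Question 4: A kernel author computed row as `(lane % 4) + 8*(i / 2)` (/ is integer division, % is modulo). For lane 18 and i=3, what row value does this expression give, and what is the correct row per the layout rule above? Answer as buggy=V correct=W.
buggy=10 correct=12

`(lane % 4) + 8*(i / 2)`[18,3]→10
18: G=4,T=2
[3] (4+8,2*2+1) = (12,5)
row: 10 vs 12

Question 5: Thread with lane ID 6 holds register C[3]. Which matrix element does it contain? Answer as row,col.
lane 6: gid=1 (6/4), tid=2 (6%4)
i=3: r=1+8=9, c=2*2+1=5

9,5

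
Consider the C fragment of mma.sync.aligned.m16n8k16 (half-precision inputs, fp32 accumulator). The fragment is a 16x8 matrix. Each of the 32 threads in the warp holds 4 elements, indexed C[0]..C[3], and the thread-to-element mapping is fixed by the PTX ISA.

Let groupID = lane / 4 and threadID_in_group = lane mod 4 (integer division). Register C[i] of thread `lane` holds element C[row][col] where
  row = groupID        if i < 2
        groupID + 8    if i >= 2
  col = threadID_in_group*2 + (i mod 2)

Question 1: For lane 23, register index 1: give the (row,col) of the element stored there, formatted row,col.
5,7

L=23⇒gr=23>>2=5, th=23&3=3
[1]⇒row 5+0=5  col 3·2+1=7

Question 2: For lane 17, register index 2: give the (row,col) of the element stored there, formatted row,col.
lane 17: gr=4 (17/4), th=1 (17%4)
i=2: r=4+8=12, c=1*2+0=2

12,2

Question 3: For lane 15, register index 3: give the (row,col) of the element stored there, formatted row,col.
lane 15⇒15/4=3, 15 mod 4=3
i=3  r:3+8⇒11  c:2·3+1⇒7

11,7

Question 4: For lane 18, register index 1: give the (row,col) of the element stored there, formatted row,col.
L=18→G=18>>2=4, T=18&3=2
[1]→row 4+0=4  col 2·2+1=5

4,5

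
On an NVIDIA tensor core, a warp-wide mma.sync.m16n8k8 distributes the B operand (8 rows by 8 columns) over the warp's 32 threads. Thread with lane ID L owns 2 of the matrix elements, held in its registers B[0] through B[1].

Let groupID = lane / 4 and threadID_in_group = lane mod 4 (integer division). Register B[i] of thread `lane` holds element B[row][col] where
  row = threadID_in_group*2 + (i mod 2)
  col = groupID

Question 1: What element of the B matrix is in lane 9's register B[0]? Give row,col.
2,2

9: gr=2,th=1
[0] (1*2+0,2) = (2,2)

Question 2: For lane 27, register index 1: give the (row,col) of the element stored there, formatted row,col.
7,6

lane 27: grp=6 (27/4), tig=3 (27%4)
i=1: r=3*2+1=7, c=grp=6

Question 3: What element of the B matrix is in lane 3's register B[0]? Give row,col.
lane 3->3/4=0, 3 mod 4=3
i=0  r:2·3+0->6  c:0

6,0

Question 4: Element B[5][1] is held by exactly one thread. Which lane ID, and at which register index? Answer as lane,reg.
6,1

c:1=>grp=1  r:5=>tig=2,lo=1
L=1*4+2=6  i=1=1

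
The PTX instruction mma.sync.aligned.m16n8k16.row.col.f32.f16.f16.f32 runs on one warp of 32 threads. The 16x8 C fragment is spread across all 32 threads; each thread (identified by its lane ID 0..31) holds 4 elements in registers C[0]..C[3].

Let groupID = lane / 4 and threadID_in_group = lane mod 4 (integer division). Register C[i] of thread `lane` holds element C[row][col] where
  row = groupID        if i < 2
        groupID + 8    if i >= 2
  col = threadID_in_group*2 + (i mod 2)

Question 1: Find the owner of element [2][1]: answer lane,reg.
8,1

r=2⇒gr=2,Rb=0  c=1⇒th=0,odd=1
L=2*4+0=8  i=0*2+1=1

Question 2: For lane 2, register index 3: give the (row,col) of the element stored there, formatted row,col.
L=2->gid=2>>2=0, tid=2&3=2
[3]->row 0+8=8  col 2·2+1=5

8,5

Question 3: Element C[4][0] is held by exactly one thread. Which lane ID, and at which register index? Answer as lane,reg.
r=4->g=4,rb=0  c=0->t=0,b0=0
L=4*4+0=16  i=0*2+0=0

16,0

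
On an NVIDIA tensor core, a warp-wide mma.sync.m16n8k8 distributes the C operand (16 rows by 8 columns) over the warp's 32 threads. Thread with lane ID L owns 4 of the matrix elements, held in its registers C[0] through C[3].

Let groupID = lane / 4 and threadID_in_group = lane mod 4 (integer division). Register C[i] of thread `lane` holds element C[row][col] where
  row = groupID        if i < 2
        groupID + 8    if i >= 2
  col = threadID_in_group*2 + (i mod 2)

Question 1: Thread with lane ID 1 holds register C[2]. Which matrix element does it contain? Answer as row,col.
L=1=>grp=1>>2=0, tig=1&3=1
[2]=>row 0+8=8  col 1·2+0=2

8,2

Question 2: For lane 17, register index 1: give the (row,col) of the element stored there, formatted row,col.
17: grp=4,tig=1
[1] (4+0,1*2+1) = (4,3)

4,3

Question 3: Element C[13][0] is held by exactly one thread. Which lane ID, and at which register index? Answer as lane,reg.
r: 13->gid=5,r8=1  c: 0->tid=0,i&1=0
L=5*4+0=20  i=1*2+0=2

20,2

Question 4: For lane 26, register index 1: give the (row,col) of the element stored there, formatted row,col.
lane 26->26/4=6, 26 mod 4=2
i=1  r:6+0->6  c:2·2+1->5

6,5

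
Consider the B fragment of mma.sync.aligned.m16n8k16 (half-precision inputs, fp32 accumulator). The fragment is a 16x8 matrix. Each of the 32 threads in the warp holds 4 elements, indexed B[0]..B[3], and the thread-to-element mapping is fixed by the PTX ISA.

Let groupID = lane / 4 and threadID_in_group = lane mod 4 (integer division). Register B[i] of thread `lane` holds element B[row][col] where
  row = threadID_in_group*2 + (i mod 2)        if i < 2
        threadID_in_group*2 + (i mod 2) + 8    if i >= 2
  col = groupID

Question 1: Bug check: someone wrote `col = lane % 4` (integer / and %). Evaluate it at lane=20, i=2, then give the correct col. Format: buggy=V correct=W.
buggy=0 correct=5

`lane % 4`[20,2]=>0
L=20=>grp=20>>2=5, tig=20&3=0
[2]=>row 0·2+0+8=8  col grp=5
col: 0 vs 5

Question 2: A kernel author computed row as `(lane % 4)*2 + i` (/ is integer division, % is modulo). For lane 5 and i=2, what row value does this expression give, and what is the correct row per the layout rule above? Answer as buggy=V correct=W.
buggy=4 correct=10

`(lane % 4)*2 + i`[5,2]⇒4
lane 5: gr=1 (5/4), th=1 (5%4)
i=2: r=1*2+0+8=10, c=gr=1
row: 4 vs 10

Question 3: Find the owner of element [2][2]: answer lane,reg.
c=2->g=2  r=2->rb=0,t=1,b0=0
L=2*4+1=9  i=0*2+0=0

9,0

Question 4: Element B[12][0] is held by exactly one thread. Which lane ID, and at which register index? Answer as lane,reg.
c:0=>grp=0  r:12=>rB=1,tig=2,lo=0
L=0*4+2=2  i=1*2+0=2

2,2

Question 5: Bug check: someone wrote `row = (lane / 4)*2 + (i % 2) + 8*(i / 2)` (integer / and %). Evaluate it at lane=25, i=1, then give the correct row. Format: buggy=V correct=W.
`(lane / 4)*2 + (i % 2) + 8*(i / 2)`[25,1]→13
25: G=6,T=1
[1] (1*2+1+0,6) = (3,6)
row: 13 vs 3

buggy=13 correct=3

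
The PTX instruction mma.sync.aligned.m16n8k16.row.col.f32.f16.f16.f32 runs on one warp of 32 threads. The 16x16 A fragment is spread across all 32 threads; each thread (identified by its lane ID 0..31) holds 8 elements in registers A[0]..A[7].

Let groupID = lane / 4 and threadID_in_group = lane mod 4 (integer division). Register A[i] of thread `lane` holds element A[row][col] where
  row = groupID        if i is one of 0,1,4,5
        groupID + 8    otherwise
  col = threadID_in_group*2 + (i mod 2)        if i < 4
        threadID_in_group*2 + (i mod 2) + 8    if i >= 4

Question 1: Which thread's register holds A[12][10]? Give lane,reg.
17,6

r=12→G=4,rhi=1  c=10→chi=1,T=1,p=0
L=4*4+1=17  i=1*4+1*2+0=6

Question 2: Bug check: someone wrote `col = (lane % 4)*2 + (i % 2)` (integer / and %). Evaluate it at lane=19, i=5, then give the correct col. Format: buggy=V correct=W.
`(lane % 4)*2 + (i % 2)`[19,5]=>7
lane 19=>19/4=4, 19 mod 4=3
i=5  r:4+0=>4  c:2·3+1+8=>15
col: 7 vs 15

buggy=7 correct=15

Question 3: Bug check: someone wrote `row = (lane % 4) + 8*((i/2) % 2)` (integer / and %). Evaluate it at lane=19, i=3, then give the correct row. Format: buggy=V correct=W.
buggy=11 correct=12

`(lane % 4) + 8*((i/2) % 2)`[19,3]=>11
L=19=>grp=19>>2=4, tig=19&3=3
[3]=>row 4+8=12  col 3·2+1+0=7
row: 11 vs 12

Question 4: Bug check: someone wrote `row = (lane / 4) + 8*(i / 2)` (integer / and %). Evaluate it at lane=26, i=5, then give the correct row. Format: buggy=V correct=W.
buggy=22 correct=6

`(lane / 4) + 8*(i / 2)`[26,5]->22
26: g=6,t=2
[5] (6+0,2*2+1+8) = (6,13)
row: 22 vs 6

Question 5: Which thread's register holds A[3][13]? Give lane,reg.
r:3=>grp=3,rB=0  c:13=>cB=1,tig=2,lo=1
L=3*4+2=14  i=1*4+0*2+1=5

14,5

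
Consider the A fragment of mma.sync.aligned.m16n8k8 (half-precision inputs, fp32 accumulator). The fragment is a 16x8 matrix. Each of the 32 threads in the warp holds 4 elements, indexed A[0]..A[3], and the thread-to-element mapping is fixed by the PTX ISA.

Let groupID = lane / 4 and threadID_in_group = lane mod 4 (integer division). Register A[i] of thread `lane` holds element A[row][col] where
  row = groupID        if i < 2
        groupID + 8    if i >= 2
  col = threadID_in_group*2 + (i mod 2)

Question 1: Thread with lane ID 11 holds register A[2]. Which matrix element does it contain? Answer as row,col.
L=11->gid=11>>2=2, tid=11&3=3
[2]->row 2+8=10  col 3·2+0=6

10,6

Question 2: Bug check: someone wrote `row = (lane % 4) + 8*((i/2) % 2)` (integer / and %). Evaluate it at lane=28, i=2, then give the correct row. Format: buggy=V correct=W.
buggy=8 correct=15

`(lane % 4) + 8*((i/2) % 2)`[28,2]=>8
lane 28=>28/4=7, 28 mod 4=0
i=2  r:7+8=>15  c:2·0+0=>0
row: 8 vs 15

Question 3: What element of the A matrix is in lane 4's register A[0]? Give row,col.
1,0

lane 4→4/4=1, 4 mod 4=0
i=0  r:1+0→1  c:2·0+0→0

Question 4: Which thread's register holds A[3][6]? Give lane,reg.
15,0

r:3=>grp=3,rB=0  c:6=>tig=3,lo=0
L=3*4+3=15  i=0*2+0=0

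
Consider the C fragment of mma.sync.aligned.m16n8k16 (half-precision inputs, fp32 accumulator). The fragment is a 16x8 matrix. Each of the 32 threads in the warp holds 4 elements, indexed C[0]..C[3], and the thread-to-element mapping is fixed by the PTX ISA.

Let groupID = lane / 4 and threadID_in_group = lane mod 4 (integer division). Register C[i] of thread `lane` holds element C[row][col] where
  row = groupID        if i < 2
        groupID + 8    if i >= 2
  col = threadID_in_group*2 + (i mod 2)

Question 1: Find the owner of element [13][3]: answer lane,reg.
21,3

r=13->g=5,rb=1  c=3->t=1,b0=1
L=5*4+1=21  i=1*2+1=3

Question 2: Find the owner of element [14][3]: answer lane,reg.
r=14→G=6,rhi=1  c=3→T=1,p=1
L=6*4+1=25  i=1*2+1=3

25,3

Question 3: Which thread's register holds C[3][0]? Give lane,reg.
r: 3->gid=3,r8=0  c: 0->tid=0,i&1=0
L=3*4+0=12  i=0*2+0=0

12,0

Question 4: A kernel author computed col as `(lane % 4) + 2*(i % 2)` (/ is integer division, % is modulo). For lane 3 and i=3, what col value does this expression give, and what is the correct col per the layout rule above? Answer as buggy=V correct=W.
`(lane % 4) + 2*(i % 2)`[3,3]→5
3: G=0,T=3
[3] (0+8,3*2+1) = (8,7)
col: 5 vs 7

buggy=5 correct=7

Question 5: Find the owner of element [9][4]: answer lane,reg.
r:9=>grp=1,rB=1  c:4=>tig=2,lo=0
L=1*4+2=6  i=1*2+0=2

6,2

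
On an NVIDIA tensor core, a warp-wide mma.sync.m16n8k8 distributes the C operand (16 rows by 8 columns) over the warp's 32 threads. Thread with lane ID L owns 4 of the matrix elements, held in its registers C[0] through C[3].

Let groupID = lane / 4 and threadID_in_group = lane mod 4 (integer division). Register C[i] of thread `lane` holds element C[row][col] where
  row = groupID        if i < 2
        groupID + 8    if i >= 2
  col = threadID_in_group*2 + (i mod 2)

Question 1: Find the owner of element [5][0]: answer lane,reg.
20,0

r=5->g=5,rb=0  c=0->t=0,b0=0
L=5*4+0=20  i=0*2+0=0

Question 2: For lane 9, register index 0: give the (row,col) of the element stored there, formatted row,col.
lane 9: G=2 (9/4), T=1 (9%4)
i=0: r=2+0=2, c=1*2+0=2

2,2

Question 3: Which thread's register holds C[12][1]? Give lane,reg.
r=12⇒gr=4,Rb=1  c=1⇒th=0,odd=1
L=4*4+0=16  i=1*2+1=3

16,3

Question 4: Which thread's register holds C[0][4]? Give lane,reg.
2,0

r=0⇒gr=0,Rb=0  c=4⇒th=2,odd=0
L=0*4+2=2  i=0*2+0=0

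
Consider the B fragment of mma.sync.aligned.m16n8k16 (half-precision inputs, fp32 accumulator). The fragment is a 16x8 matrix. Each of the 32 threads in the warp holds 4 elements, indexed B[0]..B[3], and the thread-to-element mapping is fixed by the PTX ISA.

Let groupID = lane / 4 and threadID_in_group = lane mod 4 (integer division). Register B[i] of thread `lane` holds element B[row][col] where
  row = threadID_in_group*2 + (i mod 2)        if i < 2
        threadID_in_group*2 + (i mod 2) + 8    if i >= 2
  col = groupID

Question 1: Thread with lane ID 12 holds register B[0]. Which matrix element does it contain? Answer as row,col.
L=12⇒gr=12>>2=3, th=12&3=0
[0]⇒row 0·2+0+0=0  col gr=3

0,3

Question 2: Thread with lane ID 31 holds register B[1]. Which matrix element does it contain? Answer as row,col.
7,7

lane 31: gr=7 (31/4), th=3 (31%4)
i=1: r=3*2+1+0=7, c=gr=7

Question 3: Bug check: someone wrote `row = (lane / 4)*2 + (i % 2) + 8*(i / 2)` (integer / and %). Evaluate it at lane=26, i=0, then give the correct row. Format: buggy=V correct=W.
`(lane / 4)*2 + (i % 2) + 8*(i / 2)`[26,0]->12
lane 26: gid=6 (26/4), tid=2 (26%4)
i=0: r=2*2+0+0=4, c=gid=6
row: 12 vs 4

buggy=12 correct=4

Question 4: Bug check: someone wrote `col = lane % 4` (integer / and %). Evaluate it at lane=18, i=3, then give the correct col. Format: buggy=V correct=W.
buggy=2 correct=4

`lane % 4`[18,3]->2
lane 18->18/4=4, 18 mod 4=2
i=3  r:2·2+1+8->13  c:4
col: 2 vs 4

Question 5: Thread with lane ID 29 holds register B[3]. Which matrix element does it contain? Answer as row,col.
11,7

lane 29⇒29/4=7, 29 mod 4=1
i=3  r:2·1+1+8⇒11  c:7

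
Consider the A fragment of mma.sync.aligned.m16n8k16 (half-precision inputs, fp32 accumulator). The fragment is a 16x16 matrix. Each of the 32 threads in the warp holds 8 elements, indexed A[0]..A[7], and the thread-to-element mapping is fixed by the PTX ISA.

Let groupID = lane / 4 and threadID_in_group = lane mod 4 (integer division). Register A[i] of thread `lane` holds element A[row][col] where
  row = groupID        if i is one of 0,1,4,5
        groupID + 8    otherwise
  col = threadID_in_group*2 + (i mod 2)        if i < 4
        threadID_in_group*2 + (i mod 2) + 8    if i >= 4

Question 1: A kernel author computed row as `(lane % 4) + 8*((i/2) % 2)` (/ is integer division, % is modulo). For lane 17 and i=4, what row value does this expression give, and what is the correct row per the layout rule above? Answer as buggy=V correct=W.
buggy=1 correct=4

`(lane % 4) + 8*((i/2) % 2)`[17,4]⇒1
lane 17: gr=4 (17/4), th=1 (17%4)
i=4: r=4+0=4, c=1*2+0+8=10
row: 1 vs 4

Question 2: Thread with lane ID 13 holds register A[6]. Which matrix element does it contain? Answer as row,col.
11,10

L=13→G=13>>2=3, T=13&3=1
[6]→row 3+8=11  col 1·2+0+8=10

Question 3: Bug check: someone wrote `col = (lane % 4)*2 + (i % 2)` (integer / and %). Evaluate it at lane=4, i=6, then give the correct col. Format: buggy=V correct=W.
`(lane % 4)*2 + (i % 2)`[4,6]→0
lane 4: G=1 (4/4), T=0 (4%4)
i=6: r=1+8=9, c=0*2+0+8=8
col: 0 vs 8

buggy=0 correct=8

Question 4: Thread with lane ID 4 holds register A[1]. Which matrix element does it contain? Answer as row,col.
1,1

lane 4: gr=1 (4/4), th=0 (4%4)
i=1: r=1+0=1, c=0*2+1+0=1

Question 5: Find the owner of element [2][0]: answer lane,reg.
8,0

r=2⇒gr=2,Rb=0  c=0⇒Cb=0,th=0,odd=0
L=2*4+0=8  i=0*4+0*2+0=0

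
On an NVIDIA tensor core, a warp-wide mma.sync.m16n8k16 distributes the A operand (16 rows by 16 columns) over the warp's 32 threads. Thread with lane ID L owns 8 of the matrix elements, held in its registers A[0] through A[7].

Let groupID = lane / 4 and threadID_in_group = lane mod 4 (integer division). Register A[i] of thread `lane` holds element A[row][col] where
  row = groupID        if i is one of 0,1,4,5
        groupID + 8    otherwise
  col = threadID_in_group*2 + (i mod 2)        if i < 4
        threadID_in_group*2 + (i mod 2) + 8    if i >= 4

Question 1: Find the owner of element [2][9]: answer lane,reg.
8,5

r=2⇒gr=2,Rb=0  c=9⇒Cb=1,th=0,odd=1
L=2*4+0=8  i=1*4+0*2+1=5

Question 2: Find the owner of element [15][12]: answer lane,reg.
r: 15->gid=7,r8=1  c: 12->c8=1,tid=2,i&1=0
L=7*4+2=30  i=1*4+1*2+0=6

30,6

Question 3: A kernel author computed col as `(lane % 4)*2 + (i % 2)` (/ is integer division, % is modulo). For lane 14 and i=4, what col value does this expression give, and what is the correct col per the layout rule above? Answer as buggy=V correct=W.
buggy=4 correct=12

`(lane % 4)*2 + (i % 2)`[14,4]->4
lane 14: gid=3 (14/4), tid=2 (14%4)
i=4: r=3+0=3, c=2*2+0+8=12
col: 4 vs 12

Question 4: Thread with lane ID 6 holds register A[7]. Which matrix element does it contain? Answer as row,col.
9,13

lane 6: G=1 (6/4), T=2 (6%4)
i=7: r=1+8=9, c=2*2+1+8=13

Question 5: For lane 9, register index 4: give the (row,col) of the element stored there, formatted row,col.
lane 9→9/4=2, 9 mod 4=1
i=4  r:2+0→2  c:2·1+0+8→10

2,10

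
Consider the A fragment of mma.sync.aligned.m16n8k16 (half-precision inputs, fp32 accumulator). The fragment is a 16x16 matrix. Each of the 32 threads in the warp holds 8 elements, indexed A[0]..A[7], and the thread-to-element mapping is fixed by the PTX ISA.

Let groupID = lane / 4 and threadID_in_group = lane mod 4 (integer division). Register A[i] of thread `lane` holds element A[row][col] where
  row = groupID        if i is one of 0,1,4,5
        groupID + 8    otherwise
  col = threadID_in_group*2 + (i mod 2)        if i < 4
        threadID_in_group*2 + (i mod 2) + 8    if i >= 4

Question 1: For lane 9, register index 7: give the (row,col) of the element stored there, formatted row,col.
10,11

9: gr=2,th=1
[7] (2+8,1*2+1+8) = (10,11)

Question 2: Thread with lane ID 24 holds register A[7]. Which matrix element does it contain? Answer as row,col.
L=24->gid=24>>2=6, tid=24&3=0
[7]->row 6+8=14  col 0·2+1+8=9

14,9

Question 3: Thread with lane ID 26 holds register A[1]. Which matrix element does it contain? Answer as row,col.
6,5

lane 26->26/4=6, 26 mod 4=2
i=1  r:6+0->6  c:2·2+1+0->5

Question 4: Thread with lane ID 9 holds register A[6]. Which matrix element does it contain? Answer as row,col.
10,10

lane 9: gid=2 (9/4), tid=1 (9%4)
i=6: r=2+8=10, c=1*2+0+8=10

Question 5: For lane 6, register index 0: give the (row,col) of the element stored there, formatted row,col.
1,4

lane 6: G=1 (6/4), T=2 (6%4)
i=0: r=1+0=1, c=2*2+0+0=4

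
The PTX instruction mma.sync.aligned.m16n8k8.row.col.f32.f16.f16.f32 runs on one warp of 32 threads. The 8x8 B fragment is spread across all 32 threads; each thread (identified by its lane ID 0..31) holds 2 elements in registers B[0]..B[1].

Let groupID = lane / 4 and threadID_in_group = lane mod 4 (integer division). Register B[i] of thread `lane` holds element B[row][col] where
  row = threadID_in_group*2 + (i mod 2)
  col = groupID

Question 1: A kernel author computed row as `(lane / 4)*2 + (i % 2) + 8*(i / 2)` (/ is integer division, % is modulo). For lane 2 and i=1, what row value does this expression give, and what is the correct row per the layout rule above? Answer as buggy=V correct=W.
`(lane / 4)*2 + (i % 2) + 8*(i / 2)`[2,1]→1
2: G=0,T=2
[1] (2*2+1,0) = (5,0)
row: 1 vs 5

buggy=1 correct=5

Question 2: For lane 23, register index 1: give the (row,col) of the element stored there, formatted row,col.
7,5

lane 23: g=5 (23/4), t=3 (23%4)
i=1: r=3*2+1=7, c=g=5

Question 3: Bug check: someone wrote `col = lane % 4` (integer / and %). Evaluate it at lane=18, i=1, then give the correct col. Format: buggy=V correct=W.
`lane % 4`[18,1]⇒2
lane 18: gr=4 (18/4), th=2 (18%4)
i=1: r=2*2+1=5, c=gr=4
col: 2 vs 4

buggy=2 correct=4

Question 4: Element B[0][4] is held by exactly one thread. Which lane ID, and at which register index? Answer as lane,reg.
c:4=>grp=4  r:0=>tig=0,lo=0
L=4*4+0=16  i=0=0

16,0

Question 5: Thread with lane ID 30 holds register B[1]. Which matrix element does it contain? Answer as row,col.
5,7

lane 30=>30/4=7, 30 mod 4=2
i=1  r:2·2+1=>5  c:7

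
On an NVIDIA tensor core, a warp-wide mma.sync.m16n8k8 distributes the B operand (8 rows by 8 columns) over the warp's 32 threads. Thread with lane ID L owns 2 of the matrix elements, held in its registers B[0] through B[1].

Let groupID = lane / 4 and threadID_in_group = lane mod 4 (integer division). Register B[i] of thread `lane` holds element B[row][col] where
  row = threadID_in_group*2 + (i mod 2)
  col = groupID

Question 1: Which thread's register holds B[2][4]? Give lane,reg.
17,0

c:4=>grp=4  r:2=>tig=1,lo=0
L=4*4+1=17  i=0=0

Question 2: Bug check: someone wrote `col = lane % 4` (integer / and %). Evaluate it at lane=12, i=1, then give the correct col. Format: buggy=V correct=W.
buggy=0 correct=3

`lane % 4`[12,1]⇒0
12: gr=3,th=0
[1] (0*2+1,3) = (1,3)
col: 0 vs 3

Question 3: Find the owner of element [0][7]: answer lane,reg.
28,0

c=7->g=7  r=0->t=0,b0=0
L=7*4+0=28  i=0=0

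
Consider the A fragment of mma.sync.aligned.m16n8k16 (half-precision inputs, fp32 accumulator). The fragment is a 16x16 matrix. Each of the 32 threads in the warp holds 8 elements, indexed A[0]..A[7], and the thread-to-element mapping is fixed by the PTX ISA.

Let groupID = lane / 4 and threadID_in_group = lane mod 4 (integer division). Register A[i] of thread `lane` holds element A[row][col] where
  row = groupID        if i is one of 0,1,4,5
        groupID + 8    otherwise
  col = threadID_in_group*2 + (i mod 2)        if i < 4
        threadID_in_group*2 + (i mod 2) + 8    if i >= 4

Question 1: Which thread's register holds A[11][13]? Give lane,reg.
r:11=>grp=3,rB=1  c:13=>cB=1,tig=2,lo=1
L=3*4+2=14  i=1*4+1*2+1=7

14,7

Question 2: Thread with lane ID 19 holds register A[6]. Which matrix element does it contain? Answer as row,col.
12,14

lane 19: G=4 (19/4), T=3 (19%4)
i=6: r=4+8=12, c=3*2+0+8=14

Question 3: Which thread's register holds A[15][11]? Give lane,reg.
r: 15->gid=7,r8=1  c: 11->c8=1,tid=1,i&1=1
L=7*4+1=29  i=1*4+1*2+1=7

29,7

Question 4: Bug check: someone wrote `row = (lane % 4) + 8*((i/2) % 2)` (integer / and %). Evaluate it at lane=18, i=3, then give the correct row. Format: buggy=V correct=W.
`(lane % 4) + 8*((i/2) % 2)`[18,3]=>10
L=18=>grp=18>>2=4, tig=18&3=2
[3]=>row 4+8=12  col 2·2+1+0=5
row: 10 vs 12

buggy=10 correct=12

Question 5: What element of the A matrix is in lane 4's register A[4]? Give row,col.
1,8

4: g=1,t=0
[4] (1+0,0*2+0+8) = (1,8)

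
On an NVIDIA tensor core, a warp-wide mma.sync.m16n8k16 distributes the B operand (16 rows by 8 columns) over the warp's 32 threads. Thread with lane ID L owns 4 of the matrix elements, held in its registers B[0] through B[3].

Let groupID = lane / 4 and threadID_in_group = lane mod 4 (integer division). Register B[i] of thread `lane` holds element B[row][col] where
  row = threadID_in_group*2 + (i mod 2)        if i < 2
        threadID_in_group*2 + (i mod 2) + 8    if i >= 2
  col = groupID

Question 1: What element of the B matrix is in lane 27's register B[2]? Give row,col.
L=27⇒gr=27>>2=6, th=27&3=3
[2]⇒row 3·2+0+8=14  col gr=6

14,6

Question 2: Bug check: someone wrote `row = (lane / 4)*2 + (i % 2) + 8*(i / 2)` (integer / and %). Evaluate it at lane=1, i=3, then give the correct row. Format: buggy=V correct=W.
buggy=9 correct=11

`(lane / 4)*2 + (i % 2) + 8*(i / 2)`[1,3]=>9
L=1=>grp=1>>2=0, tig=1&3=1
[3]=>row 1·2+1+8=11  col grp=0
row: 9 vs 11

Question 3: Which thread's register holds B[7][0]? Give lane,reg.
3,1

c=0→G=0  r=7→rhi=0,T=3,p=1
L=0*4+3=3  i=0*2+1=1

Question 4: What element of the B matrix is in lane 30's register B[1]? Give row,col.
L=30->g=30>>2=7, t=30&3=2
[1]->row 2·2+1+0=5  col g=7

5,7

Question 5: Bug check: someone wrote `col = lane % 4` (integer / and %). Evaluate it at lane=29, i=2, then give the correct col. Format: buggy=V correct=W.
`lane % 4`[29,2]->1
L=29->gid=29>>2=7, tid=29&3=1
[2]->row 1·2+0+8=10  col gid=7
col: 1 vs 7

buggy=1 correct=7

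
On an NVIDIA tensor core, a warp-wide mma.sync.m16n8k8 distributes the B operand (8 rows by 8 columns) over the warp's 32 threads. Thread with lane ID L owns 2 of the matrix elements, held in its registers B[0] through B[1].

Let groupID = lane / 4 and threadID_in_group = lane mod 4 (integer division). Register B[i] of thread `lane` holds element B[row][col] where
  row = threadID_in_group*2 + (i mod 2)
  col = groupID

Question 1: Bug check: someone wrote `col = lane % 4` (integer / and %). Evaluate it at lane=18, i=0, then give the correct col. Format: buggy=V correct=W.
`lane % 4`[18,0]→2
lane 18→18/4=4, 18 mod 4=2
i=0  r:2·2+0→4  c:4
col: 2 vs 4

buggy=2 correct=4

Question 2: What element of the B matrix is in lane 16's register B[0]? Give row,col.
0,4

16: gid=4,tid=0
[0] (0*2+0,4) = (0,4)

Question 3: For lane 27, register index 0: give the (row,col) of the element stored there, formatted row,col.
lane 27->27/4=6, 27 mod 4=3
i=0  r:2·3+0->6  c:6

6,6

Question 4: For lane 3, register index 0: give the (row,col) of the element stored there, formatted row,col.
lane 3→3/4=0, 3 mod 4=3
i=0  r:2·3+0→6  c:0

6,0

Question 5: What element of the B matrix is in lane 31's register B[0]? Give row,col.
lane 31: gr=7 (31/4), th=3 (31%4)
i=0: r=3*2+0=6, c=gr=7

6,7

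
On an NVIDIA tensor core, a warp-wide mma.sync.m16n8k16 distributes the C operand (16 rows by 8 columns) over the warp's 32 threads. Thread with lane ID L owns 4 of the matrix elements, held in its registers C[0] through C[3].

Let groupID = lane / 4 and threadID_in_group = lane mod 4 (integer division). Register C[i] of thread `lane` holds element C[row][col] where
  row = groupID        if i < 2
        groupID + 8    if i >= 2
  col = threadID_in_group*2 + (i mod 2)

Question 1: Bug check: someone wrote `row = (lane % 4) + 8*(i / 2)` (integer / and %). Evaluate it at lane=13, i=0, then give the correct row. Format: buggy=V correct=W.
buggy=1 correct=3

`(lane % 4) + 8*(i / 2)`[13,0]=>1
13: grp=3,tig=1
[0] (3+0,1*2+0) = (3,2)
row: 1 vs 3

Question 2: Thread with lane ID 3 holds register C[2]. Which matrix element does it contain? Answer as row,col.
8,6

L=3⇒gr=3>>2=0, th=3&3=3
[2]⇒row 0+8=8  col 3·2+0=6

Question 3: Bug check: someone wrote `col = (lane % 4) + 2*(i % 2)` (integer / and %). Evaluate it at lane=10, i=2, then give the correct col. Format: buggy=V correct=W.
buggy=2 correct=4

`(lane % 4) + 2*(i % 2)`[10,2]=>2
10: grp=2,tig=2
[2] (2+8,2*2+0) = (10,4)
col: 2 vs 4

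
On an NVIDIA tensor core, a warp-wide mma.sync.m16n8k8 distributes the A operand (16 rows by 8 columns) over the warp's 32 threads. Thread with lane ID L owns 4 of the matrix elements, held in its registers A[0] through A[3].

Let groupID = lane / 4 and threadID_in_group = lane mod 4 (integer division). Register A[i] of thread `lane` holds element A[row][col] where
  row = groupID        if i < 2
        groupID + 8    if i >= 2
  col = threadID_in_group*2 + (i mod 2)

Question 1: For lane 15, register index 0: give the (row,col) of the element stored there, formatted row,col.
L=15⇒gr=15>>2=3, th=15&3=3
[0]⇒row 3+0=3  col 3·2+0=6

3,6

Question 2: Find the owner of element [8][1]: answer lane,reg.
0,3

r=8→G=0,rhi=1  c=1→T=0,p=1
L=0*4+0=0  i=1*2+1=3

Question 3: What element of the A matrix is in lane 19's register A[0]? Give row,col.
4,6

L=19->g=19>>2=4, t=19&3=3
[0]->row 4+0=4  col 3·2+0=6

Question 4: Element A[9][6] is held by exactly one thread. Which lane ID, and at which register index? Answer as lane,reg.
7,2

r=9⇒gr=1,Rb=1  c=6⇒th=3,odd=0
L=1*4+3=7  i=1*2+0=2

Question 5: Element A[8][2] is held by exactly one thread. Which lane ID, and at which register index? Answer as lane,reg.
r:8=>grp=0,rB=1  c:2=>tig=1,lo=0
L=0*4+1=1  i=1*2+0=2

1,2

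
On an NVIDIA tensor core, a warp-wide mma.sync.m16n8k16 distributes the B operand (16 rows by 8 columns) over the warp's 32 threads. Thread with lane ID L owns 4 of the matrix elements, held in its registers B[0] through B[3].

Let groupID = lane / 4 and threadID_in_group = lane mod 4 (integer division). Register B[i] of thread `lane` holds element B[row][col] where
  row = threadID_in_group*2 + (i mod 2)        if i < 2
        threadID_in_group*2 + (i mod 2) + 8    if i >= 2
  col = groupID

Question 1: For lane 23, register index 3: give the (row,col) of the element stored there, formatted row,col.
23: g=5,t=3
[3] (3*2+1+8,5) = (15,5)

15,5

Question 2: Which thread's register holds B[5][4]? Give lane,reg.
c:4=>grp=4  r:5=>rB=0,tig=2,lo=1
L=4*4+2=18  i=0*2+1=1

18,1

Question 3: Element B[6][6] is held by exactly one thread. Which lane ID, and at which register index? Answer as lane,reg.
27,0

c=6->g=6  r=6->rb=0,t=3,b0=0
L=6*4+3=27  i=0*2+0=0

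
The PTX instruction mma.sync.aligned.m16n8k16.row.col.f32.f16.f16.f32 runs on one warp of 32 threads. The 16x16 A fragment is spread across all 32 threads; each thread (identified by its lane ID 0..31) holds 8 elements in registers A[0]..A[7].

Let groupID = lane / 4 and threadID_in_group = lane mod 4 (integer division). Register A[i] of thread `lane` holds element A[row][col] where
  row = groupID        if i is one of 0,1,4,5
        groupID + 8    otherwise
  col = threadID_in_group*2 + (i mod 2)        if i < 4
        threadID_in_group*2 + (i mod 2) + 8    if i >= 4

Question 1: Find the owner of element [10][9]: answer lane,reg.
r:10=>grp=2,rB=1  c:9=>cB=1,tig=0,lo=1
L=2*4+0=8  i=1*4+1*2+1=7

8,7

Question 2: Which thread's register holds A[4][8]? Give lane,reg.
16,4

r=4->g=4,rb=0  c=8->cb=1,t=0,b0=0
L=4*4+0=16  i=1*4+0*2+0=4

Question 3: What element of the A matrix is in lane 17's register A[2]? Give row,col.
12,2

L=17⇒gr=17>>2=4, th=17&3=1
[2]⇒row 4+8=12  col 1·2+0+0=2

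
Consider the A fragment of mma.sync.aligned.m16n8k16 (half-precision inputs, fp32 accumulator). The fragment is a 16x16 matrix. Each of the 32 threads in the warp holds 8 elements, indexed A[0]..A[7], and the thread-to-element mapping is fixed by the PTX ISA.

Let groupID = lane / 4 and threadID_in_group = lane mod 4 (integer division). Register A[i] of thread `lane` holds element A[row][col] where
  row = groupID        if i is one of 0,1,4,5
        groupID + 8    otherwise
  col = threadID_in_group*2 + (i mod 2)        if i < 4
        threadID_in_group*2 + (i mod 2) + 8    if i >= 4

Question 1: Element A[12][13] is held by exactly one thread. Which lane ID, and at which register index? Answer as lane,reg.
18,7

r=12→G=4,rhi=1  c=13→chi=1,T=2,p=1
L=4*4+2=18  i=1*4+1*2+1=7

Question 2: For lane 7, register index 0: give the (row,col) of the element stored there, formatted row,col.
1,6

lane 7: grp=1 (7/4), tig=3 (7%4)
i=0: r=1+0=1, c=3*2+0+0=6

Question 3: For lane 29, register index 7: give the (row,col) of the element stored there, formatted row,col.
29: gid=7,tid=1
[7] (7+8,1*2+1+8) = (15,11)

15,11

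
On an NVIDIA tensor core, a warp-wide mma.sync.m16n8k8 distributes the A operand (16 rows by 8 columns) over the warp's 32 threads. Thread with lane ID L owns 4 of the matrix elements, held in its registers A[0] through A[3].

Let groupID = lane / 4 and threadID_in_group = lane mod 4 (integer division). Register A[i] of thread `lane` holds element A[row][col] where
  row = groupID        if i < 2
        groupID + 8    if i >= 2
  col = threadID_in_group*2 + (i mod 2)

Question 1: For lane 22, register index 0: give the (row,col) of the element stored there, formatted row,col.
5,4

L=22->g=22>>2=5, t=22&3=2
[0]->row 5+0=5  col 2·2+0=4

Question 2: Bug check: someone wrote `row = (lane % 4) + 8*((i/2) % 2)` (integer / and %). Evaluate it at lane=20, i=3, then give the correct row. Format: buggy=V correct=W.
buggy=8 correct=13

`(lane % 4) + 8*((i/2) % 2)`[20,3]=>8
20: grp=5,tig=0
[3] (5+8,0*2+1) = (13,1)
row: 8 vs 13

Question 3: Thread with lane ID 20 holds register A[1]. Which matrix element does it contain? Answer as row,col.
20: G=5,T=0
[1] (5+0,0*2+1) = (5,1)

5,1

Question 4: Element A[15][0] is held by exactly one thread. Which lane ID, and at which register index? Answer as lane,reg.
r=15⇒gr=7,Rb=1  c=0⇒th=0,odd=0
L=7*4+0=28  i=1*2+0=2

28,2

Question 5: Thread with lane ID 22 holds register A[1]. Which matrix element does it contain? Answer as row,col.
5,5

22: g=5,t=2
[1] (5+0,2*2+1) = (5,5)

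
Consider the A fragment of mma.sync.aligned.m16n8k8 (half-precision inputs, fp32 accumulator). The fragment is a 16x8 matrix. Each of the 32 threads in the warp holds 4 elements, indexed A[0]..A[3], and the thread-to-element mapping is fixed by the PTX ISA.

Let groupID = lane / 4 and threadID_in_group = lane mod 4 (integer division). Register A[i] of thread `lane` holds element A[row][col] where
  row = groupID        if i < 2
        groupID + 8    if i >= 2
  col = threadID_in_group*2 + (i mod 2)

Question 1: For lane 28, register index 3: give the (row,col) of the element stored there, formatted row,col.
15,1

L=28→G=28>>2=7, T=28&3=0
[3]→row 7+8=15  col 0·2+1=1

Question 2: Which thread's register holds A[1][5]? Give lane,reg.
r=1→G=1,rhi=0  c=5→T=2,p=1
L=1*4+2=6  i=0*2+1=1

6,1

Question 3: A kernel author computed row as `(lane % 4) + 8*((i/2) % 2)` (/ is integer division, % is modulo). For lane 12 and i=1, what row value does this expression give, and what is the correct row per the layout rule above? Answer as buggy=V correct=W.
buggy=0 correct=3

`(lane % 4) + 8*((i/2) % 2)`[12,1]=>0
lane 12: grp=3 (12/4), tig=0 (12%4)
i=1: r=3+0=3, c=0*2+1=1
row: 0 vs 3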